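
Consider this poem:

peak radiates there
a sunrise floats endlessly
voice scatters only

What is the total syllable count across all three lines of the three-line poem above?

Line 1: peak (1), radiates (3), there (1) → 5
Line 2: a (1), sunrise (2), floats (1), endlessly (3) → 7
Line 3: voice (1), scatters (2), only (2) → 5
Total: 5 + 7 + 5 = 17

17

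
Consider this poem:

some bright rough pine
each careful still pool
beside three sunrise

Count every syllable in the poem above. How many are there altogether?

Line 1: "some bright rough pine": 1+1+1+1 = 4
Line 2: "each careful still pool": 1+2+1+1 = 5
Line 3: "beside three sunrise": 2+1+2 = 5
Total: 4 + 5 + 5 = 14

14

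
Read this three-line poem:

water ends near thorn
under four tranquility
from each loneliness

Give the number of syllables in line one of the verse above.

Line one: "water ends near thorn": 2+1+1+1 = 5

5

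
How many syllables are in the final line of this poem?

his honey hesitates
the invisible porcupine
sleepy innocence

5

The final line: "sleepy innocence": 2+3 = 5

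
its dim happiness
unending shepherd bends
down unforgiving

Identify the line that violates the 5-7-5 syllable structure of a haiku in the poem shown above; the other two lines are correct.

The second line

Line 1: "its dim happiness": 1+1+3 = 5 ✓
Line 2: "unending shepherd bends": 3+2+1 = 6 (expected 7)
Line 3: "down unforgiving": 1+4 = 5 ✓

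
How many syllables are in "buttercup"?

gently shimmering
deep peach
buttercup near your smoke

3

"buttercup" has 3 syllables.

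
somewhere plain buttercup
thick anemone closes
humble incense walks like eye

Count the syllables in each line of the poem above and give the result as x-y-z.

Line 1: "somewhere plain buttercup": 2+1+3 = 6
Line 2: "thick anemone closes": 1+4+2 = 7
Line 3: "humble incense walks like eye": 2+2+1+1+1 = 7

6-7-7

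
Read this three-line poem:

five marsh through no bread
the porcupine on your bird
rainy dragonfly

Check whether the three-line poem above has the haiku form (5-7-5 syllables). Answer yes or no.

Yes

Line 1: five (1), marsh (1), through (1), no (1), bread (1) → 5 ✓
Line 2: the (1), porcupine (3), on (1), your (1), bird (1) → 7 ✓
Line 3: rainy (2), dragonfly (3) → 5 ✓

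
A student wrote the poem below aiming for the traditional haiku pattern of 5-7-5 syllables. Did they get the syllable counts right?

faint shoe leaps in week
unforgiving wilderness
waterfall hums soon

Yes

Line 1: faint(1) + shoe(1) + leaps(1) + in(1) + week(1) = 5 ✓
Line 2: unforgiving(4) + wilderness(3) = 7 ✓
Line 3: waterfall(3) + hums(1) + soon(1) = 5 ✓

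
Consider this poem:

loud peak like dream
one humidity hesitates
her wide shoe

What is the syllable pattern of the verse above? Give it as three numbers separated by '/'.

4/8/3

Line 1: loud(1) + peak(1) + like(1) + dream(1) = 4
Line 2: one(1) + humidity(4) + hesitates(3) = 8
Line 3: her(1) + wide(1) + shoe(1) = 3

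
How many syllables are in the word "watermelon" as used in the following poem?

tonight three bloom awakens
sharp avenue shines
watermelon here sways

4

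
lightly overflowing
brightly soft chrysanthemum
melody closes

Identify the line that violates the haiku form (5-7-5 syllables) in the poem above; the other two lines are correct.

The first line

Line 1: "lightly overflowing": 2+4 = 6 (expected 5)
Line 2: "brightly soft chrysanthemum": 2+1+4 = 7 ✓
Line 3: "melody closes": 3+2 = 5 ✓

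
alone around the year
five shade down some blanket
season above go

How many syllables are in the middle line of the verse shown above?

The middle line: "five shade down some blanket": 1+1+1+1+2 = 6

6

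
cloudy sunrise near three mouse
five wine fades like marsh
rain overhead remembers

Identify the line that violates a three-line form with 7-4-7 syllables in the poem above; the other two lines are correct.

The second line

Line 1: cloudy (2), sunrise (2), near (1), three (1), mouse (1) → 7 ✓
Line 2: five (1), wine (1), fades (1), like (1), marsh (1) → 5 (expected 4)
Line 3: rain (1), overhead (3), remembers (3) → 7 ✓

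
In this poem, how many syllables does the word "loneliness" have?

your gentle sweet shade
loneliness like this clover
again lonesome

3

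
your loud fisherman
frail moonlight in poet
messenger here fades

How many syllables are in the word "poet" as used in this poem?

2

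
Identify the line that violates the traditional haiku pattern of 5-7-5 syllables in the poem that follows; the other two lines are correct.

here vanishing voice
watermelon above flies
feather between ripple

Line 1: here(1) + vanishing(3) + voice(1) = 5 ✓
Line 2: watermelon(4) + above(2) + flies(1) = 7 ✓
Line 3: feather(2) + between(2) + ripple(2) = 6 (expected 5)

Line 3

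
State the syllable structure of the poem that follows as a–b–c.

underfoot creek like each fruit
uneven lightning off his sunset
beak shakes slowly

Line 1: "underfoot creek like each fruit": 3+1+1+1+1 = 7
Line 2: "uneven lightning off his sunset": 3+2+1+1+2 = 9
Line 3: "beak shakes slowly": 1+1+2 = 4

7–9–4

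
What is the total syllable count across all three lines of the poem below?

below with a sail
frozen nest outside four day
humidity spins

Line 1: "below with a sail": 2+1+1+1 = 5
Line 2: "frozen nest outside four day": 2+1+2+1+1 = 7
Line 3: "humidity spins": 4+1 = 5
Total: 5 + 7 + 5 = 17

17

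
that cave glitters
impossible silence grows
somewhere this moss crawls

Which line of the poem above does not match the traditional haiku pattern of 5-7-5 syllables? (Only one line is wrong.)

Line 1: that (1), cave (1), glitters (2) → 4 (expected 5)
Line 2: impossible (4), silence (2), grows (1) → 7 ✓
Line 3: somewhere (2), this (1), moss (1), crawls (1) → 5 ✓

The first line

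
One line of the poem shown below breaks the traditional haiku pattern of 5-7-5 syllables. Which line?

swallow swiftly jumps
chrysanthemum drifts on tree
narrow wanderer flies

Line 1: "swallow swiftly jumps": 2+2+1 = 5 ✓
Line 2: "chrysanthemum drifts on tree": 4+1+1+1 = 7 ✓
Line 3: "narrow wanderer flies": 2+3+1 = 6 (expected 5)

Line 3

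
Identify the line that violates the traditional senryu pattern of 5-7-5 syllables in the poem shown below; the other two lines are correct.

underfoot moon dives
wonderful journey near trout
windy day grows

Line 1: underfoot(3) + moon(1) + dives(1) = 5 ✓
Line 2: wonderful(3) + journey(2) + near(1) + trout(1) = 7 ✓
Line 3: windy(2) + day(1) + grows(1) = 4 (expected 5)

The third line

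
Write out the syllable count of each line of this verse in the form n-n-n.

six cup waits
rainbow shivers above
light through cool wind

Line 1: "six cup waits": 1+1+1 = 3
Line 2: "rainbow shivers above": 2+2+2 = 6
Line 3: "light through cool wind": 1+1+1+1 = 4

3-6-4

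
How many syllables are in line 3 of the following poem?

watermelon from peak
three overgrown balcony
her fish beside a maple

Line 3: "her fish beside a maple": 1+1+2+1+2 = 7

7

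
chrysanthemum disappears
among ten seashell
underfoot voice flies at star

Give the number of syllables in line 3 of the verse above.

7

Line 3: underfoot (3), voice (1), flies (1), at (1), star (1) → 7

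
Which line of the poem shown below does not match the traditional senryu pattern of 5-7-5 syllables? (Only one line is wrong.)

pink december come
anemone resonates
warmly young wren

Line 3

Line 1: pink(1) + december(3) + come(1) = 5 ✓
Line 2: anemone(4) + resonates(3) = 7 ✓
Line 3: warmly(2) + young(1) + wren(1) = 4 (expected 5)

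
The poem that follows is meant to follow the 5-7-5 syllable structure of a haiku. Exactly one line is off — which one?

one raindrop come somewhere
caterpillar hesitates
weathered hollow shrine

Line 1

Line 1: "one raindrop come somewhere": 1+2+1+2 = 6 (expected 5)
Line 2: "caterpillar hesitates": 4+3 = 7 ✓
Line 3: "weathered hollow shrine": 2+2+1 = 5 ✓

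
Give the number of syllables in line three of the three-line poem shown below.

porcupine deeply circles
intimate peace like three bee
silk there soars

3

Line three: "silk there soars": 1+1+1 = 3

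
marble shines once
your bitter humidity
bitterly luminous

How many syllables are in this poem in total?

Line 1: marble (2), shines (1), once (1) → 4
Line 2: your (1), bitter (2), humidity (4) → 7
Line 3: bitterly (3), luminous (3) → 6
Total: 4 + 7 + 6 = 17

17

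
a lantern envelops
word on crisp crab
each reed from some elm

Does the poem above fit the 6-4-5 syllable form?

Yes

Line 1: a (1), lantern (2), envelops (3) → 6 ✓
Line 2: word (1), on (1), crisp (1), crab (1) → 4 ✓
Line 3: each (1), reed (1), from (1), some (1), elm (1) → 5 ✓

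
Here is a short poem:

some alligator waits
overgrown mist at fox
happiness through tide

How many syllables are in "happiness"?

3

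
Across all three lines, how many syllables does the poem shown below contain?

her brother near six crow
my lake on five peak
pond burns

Line 1: her (1), brother (2), near (1), six (1), crow (1) → 6
Line 2: my (1), lake (1), on (1), five (1), peak (1) → 5
Line 3: pond (1), burns (1) → 2
Total: 6 + 5 + 2 = 13

13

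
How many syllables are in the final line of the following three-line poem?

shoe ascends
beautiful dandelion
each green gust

3

The final line: each (1), green (1), gust (1) → 3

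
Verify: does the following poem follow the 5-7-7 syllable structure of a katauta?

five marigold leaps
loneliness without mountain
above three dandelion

Line 1: five(1) + marigold(3) + leaps(1) = 5 ✓
Line 2: loneliness(3) + without(2) + mountain(2) = 7 ✓
Line 3: above(2) + three(1) + dandelion(4) = 7 ✓

Yes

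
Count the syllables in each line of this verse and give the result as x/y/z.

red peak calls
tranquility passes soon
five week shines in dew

Line 1: "red peak calls": 1+1+1 = 3
Line 2: "tranquility passes soon": 4+2+1 = 7
Line 3: "five week shines in dew": 1+1+1+1+1 = 5

3/7/5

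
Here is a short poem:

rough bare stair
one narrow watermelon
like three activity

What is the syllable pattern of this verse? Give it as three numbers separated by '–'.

3–7–6

Line 1: rough(1) + bare(1) + stair(1) = 3
Line 2: one(1) + narrow(2) + watermelon(4) = 7
Line 3: like(1) + three(1) + activity(4) = 6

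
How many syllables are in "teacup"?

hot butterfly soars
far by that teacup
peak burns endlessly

2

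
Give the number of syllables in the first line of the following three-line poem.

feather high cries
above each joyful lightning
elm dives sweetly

4

The first line: "feather high cries": 2+1+1 = 4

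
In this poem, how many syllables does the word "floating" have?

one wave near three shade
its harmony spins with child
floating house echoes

2

"floating" has 2 syllables.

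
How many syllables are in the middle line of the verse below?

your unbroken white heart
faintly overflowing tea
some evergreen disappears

The middle line: faintly(2) + overflowing(4) + tea(1) = 7

7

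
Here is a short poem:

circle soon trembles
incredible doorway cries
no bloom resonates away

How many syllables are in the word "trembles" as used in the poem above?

"trembles" has 2 syllables.

2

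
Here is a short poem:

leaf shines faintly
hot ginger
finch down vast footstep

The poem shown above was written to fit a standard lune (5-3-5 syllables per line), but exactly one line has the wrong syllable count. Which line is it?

Line 1

Line 1: "leaf shines faintly": 1+1+2 = 4 (expected 5)
Line 2: "hot ginger": 1+2 = 3 ✓
Line 3: "finch down vast footstep": 1+1+1+2 = 5 ✓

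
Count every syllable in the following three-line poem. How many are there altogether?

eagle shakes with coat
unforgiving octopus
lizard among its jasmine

19

Line 1: "eagle shakes with coat": 2+1+1+1 = 5
Line 2: "unforgiving octopus": 4+3 = 7
Line 3: "lizard among its jasmine": 2+2+1+2 = 7
Total: 5 + 7 + 7 = 19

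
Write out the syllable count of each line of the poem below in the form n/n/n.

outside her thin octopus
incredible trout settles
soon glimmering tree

7/7/5

Line 1: "outside her thin octopus": 2+1+1+3 = 7
Line 2: "incredible trout settles": 4+1+2 = 7
Line 3: "soon glimmering tree": 1+3+1 = 5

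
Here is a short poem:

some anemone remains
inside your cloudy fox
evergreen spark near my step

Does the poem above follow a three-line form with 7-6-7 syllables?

Line 1: some(1) + anemone(4) + remains(2) = 7 ✓
Line 2: inside(2) + your(1) + cloudy(2) + fox(1) = 6 ✓
Line 3: evergreen(3) + spark(1) + near(1) + my(1) + step(1) = 7 ✓

Yes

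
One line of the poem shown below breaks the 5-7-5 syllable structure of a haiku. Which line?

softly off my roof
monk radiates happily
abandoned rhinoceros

Line 1: softly (2), off (1), my (1), roof (1) → 5 ✓
Line 2: monk (1), radiates (3), happily (3) → 7 ✓
Line 3: abandoned (3), rhinoceros (4) → 7 (expected 5)

Line 3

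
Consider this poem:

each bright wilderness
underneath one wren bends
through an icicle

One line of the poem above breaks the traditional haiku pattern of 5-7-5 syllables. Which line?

Line 1: each (1), bright (1), wilderness (3) → 5 ✓
Line 2: underneath (3), one (1), wren (1), bends (1) → 6 (expected 7)
Line 3: through (1), an (1), icicle (3) → 5 ✓

Line 2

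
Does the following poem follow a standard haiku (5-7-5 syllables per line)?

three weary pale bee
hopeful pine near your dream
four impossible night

Line 1: three (1), weary (2), pale (1), bee (1) → 5 ✓
Line 2: hopeful (2), pine (1), near (1), your (1), dream (1) → 6 (expected 7)
Line 3: four (1), impossible (4), night (1) → 6 (expected 5)

No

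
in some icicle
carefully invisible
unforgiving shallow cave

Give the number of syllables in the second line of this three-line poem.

7

The second line: "carefully invisible": 3+4 = 7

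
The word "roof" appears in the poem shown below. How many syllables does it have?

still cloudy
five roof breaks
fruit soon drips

"roof" has 1 syllable.

1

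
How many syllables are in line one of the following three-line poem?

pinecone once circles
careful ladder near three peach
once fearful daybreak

5

Line one: pinecone(2) + once(1) + circles(2) = 5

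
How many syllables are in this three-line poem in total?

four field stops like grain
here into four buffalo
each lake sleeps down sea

Line 1: four(1) + field(1) + stops(1) + like(1) + grain(1) = 5
Line 2: here(1) + into(2) + four(1) + buffalo(3) = 7
Line 3: each(1) + lake(1) + sleeps(1) + down(1) + sea(1) = 5
Total: 5 + 7 + 5 = 17

17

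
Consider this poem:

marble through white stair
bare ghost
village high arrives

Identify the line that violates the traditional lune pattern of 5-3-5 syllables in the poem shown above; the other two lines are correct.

Line 1: marble (2), through (1), white (1), stair (1) → 5 ✓
Line 2: bare (1), ghost (1) → 2 (expected 3)
Line 3: village (2), high (1), arrives (2) → 5 ✓

Line 2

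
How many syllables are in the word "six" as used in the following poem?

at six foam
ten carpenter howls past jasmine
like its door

1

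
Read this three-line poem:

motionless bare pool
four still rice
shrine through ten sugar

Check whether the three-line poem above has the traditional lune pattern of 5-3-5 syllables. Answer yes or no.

Yes

Line 1: motionless(3) + bare(1) + pool(1) = 5 ✓
Line 2: four(1) + still(1) + rice(1) = 3 ✓
Line 3: shrine(1) + through(1) + ten(1) + sugar(2) = 5 ✓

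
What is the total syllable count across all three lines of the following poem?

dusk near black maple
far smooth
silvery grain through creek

Line 1: "dusk near black maple": 1+1+1+2 = 5
Line 2: "far smooth": 1+1 = 2
Line 3: "silvery grain through creek": 3+1+1+1 = 6
Total: 5 + 2 + 6 = 13

13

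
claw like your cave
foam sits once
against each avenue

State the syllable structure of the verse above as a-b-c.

4-3-6

Line 1: claw (1), like (1), your (1), cave (1) → 4
Line 2: foam (1), sits (1), once (1) → 3
Line 3: against (2), each (1), avenue (3) → 6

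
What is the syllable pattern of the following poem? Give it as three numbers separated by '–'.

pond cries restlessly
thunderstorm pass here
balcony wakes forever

5–5–7

Line 1: "pond cries restlessly": 1+1+3 = 5
Line 2: "thunderstorm pass here": 3+1+1 = 5
Line 3: "balcony wakes forever": 3+1+3 = 7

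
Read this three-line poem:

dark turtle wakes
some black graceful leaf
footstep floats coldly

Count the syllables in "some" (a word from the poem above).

"some" has 1 syllable.

1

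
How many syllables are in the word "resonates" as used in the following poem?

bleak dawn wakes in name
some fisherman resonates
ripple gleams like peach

3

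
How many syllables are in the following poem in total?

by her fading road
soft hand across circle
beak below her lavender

Line 1: by (1), her (1), fading (2), road (1) → 5
Line 2: soft (1), hand (1), across (2), circle (2) → 6
Line 3: beak (1), below (2), her (1), lavender (3) → 7
Total: 5 + 6 + 7 = 18

18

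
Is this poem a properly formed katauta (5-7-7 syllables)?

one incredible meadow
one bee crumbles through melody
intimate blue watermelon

No

Line 1: one (1), incredible (4), meadow (2) → 7 (expected 5)
Line 2: one (1), bee (1), crumbles (2), through (1), melody (3) → 8 (expected 7)
Line 3: intimate (3), blue (1), watermelon (4) → 8 (expected 7)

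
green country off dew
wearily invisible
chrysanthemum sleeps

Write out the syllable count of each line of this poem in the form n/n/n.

5/7/5

Line 1: green (1), country (2), off (1), dew (1) → 5
Line 2: wearily (3), invisible (4) → 7
Line 3: chrysanthemum (4), sleeps (1) → 5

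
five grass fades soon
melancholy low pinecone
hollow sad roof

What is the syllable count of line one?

Line one: "five grass fades soon": 1+1+1+1 = 4

4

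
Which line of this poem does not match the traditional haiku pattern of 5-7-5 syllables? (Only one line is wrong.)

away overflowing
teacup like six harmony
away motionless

Line 1: "away overflowing": 2+4 = 6 (expected 5)
Line 2: "teacup like six harmony": 2+1+1+3 = 7 ✓
Line 3: "away motionless": 2+3 = 5 ✓

Line 1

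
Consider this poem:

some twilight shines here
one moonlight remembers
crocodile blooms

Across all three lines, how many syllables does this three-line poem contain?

Line 1: "some twilight shines here": 1+2+1+1 = 5
Line 2: "one moonlight remembers": 1+2+3 = 6
Line 3: "crocodile blooms": 3+1 = 4
Total: 5 + 6 + 4 = 15

15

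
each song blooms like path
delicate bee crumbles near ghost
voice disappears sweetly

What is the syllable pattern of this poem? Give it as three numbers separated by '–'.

Line 1: "each song blooms like path": 1+1+1+1+1 = 5
Line 2: "delicate bee crumbles near ghost": 3+1+2+1+1 = 8
Line 3: "voice disappears sweetly": 1+3+2 = 6

5–8–6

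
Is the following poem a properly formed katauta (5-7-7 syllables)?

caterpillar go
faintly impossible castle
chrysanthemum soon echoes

Line 1: "caterpillar go": 4+1 = 5 ✓
Line 2: "faintly impossible castle": 2+4+2 = 8 (expected 7)
Line 3: "chrysanthemum soon echoes": 4+1+2 = 7 ✓

No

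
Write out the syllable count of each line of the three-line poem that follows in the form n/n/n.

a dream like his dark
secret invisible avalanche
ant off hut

Line 1: a(1) + dream(1) + like(1) + his(1) + dark(1) = 5
Line 2: secret(2) + invisible(4) + avalanche(3) = 9
Line 3: ant(1) + off(1) + hut(1) = 3

5/9/3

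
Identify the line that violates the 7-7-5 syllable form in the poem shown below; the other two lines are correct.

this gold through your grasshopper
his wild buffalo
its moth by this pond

The second line

Line 1: "this gold through your grasshopper": 1+1+1+1+3 = 7 ✓
Line 2: "his wild buffalo": 1+1+3 = 5 (expected 7)
Line 3: "its moth by this pond": 1+1+1+1+1 = 5 ✓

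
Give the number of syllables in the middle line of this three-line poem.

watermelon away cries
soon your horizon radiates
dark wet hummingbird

8

The middle line: "soon your horizon radiates": 1+1+3+3 = 8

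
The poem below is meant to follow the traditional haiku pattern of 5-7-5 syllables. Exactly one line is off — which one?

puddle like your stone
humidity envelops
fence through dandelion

Line 1: "puddle like your stone": 2+1+1+1 = 5 ✓
Line 2: "humidity envelops": 4+3 = 7 ✓
Line 3: "fence through dandelion": 1+1+4 = 6 (expected 5)

The third line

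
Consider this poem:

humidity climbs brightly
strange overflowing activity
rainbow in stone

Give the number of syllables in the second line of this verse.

The second line: strange(1) + overflowing(4) + activity(4) = 9

9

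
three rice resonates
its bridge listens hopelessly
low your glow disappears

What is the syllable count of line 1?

5

Line 1: three(1) + rice(1) + resonates(3) = 5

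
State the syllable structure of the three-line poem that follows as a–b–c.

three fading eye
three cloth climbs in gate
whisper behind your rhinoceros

4–5–9

Line 1: "three fading eye": 1+2+1 = 4
Line 2: "three cloth climbs in gate": 1+1+1+1+1 = 5
Line 3: "whisper behind your rhinoceros": 2+2+1+4 = 9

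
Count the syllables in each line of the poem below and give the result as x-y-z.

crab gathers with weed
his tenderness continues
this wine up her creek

5-7-5

Line 1: crab (1), gathers (2), with (1), weed (1) → 5
Line 2: his (1), tenderness (3), continues (3) → 7
Line 3: this (1), wine (1), up (1), her (1), creek (1) → 5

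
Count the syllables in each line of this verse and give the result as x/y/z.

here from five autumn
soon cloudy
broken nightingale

5/3/5

Line 1: here (1), from (1), five (1), autumn (2) → 5
Line 2: soon (1), cloudy (2) → 3
Line 3: broken (2), nightingale (3) → 5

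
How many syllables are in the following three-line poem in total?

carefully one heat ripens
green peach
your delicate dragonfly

16

Line 1: "carefully one heat ripens": 3+1+1+2 = 7
Line 2: "green peach": 1+1 = 2
Line 3: "your delicate dragonfly": 1+3+3 = 7
Total: 7 + 2 + 7 = 16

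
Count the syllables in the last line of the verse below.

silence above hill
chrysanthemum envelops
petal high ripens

5

The last line: petal(2) + high(1) + ripens(2) = 5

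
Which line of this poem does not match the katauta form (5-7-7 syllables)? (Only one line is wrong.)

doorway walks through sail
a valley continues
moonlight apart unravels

Line 1: doorway (2), walks (1), through (1), sail (1) → 5 ✓
Line 2: a (1), valley (2), continues (3) → 6 (expected 7)
Line 3: moonlight (2), apart (2), unravels (3) → 7 ✓

Line 2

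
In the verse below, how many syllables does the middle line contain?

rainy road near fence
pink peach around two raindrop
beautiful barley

7

The middle line: "pink peach around two raindrop": 1+1+2+1+2 = 7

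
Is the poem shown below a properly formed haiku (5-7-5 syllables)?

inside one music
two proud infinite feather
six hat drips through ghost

Yes

Line 1: inside (2), one (1), music (2) → 5 ✓
Line 2: two (1), proud (1), infinite (3), feather (2) → 7 ✓
Line 3: six (1), hat (1), drips (1), through (1), ghost (1) → 5 ✓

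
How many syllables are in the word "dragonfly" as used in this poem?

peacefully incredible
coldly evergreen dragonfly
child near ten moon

3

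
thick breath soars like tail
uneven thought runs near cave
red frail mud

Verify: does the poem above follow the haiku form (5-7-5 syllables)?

Line 1: thick (1), breath (1), soars (1), like (1), tail (1) → 5 ✓
Line 2: uneven (3), thought (1), runs (1), near (1), cave (1) → 7 ✓
Line 3: red (1), frail (1), mud (1) → 3 (expected 5)

No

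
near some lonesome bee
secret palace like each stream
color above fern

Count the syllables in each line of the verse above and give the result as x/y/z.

5/7/5

Line 1: near (1), some (1), lonesome (2), bee (1) → 5
Line 2: secret (2), palace (2), like (1), each (1), stream (1) → 7
Line 3: color (2), above (2), fern (1) → 5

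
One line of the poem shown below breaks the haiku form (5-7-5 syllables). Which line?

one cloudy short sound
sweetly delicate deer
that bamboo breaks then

Line 2

Line 1: one (1), cloudy (2), short (1), sound (1) → 5 ✓
Line 2: sweetly (2), delicate (3), deer (1) → 6 (expected 7)
Line 3: that (1), bamboo (2), breaks (1), then (1) → 5 ✓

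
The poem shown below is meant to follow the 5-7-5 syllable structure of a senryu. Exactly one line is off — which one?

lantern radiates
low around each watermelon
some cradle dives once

Line 1: lantern(2) + radiates(3) = 5 ✓
Line 2: low(1) + around(2) + each(1) + watermelon(4) = 8 (expected 7)
Line 3: some(1) + cradle(2) + dives(1) + once(1) = 5 ✓

The second line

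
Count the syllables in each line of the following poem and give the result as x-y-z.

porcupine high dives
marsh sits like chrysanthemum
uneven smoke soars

5-7-5

Line 1: porcupine (3), high (1), dives (1) → 5
Line 2: marsh (1), sits (1), like (1), chrysanthemum (4) → 7
Line 3: uneven (3), smoke (1), soars (1) → 5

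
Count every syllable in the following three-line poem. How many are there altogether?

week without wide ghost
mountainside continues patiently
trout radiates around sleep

Line 1: week(1) + without(2) + wide(1) + ghost(1) = 5
Line 2: mountainside(3) + continues(3) + patiently(3) = 9
Line 3: trout(1) + radiates(3) + around(2) + sleep(1) = 7
Total: 5 + 9 + 7 = 21

21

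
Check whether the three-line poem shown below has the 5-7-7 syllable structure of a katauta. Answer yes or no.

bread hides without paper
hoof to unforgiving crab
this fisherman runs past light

Line 1: bread(1) + hides(1) + without(2) + paper(2) = 6 (expected 5)
Line 2: hoof(1) + to(1) + unforgiving(4) + crab(1) = 7 ✓
Line 3: this(1) + fisherman(3) + runs(1) + past(1) + light(1) = 7 ✓

No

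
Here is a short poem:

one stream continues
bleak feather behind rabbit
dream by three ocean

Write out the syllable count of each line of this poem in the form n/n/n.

5/7/5

Line 1: one (1), stream (1), continues (3) → 5
Line 2: bleak (1), feather (2), behind (2), rabbit (2) → 7
Line 3: dream (1), by (1), three (1), ocean (2) → 5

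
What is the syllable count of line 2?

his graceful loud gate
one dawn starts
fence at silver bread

3

Line 2: one(1) + dawn(1) + starts(1) = 3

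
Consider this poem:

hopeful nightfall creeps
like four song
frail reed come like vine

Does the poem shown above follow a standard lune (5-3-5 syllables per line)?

Line 1: hopeful(2) + nightfall(2) + creeps(1) = 5 ✓
Line 2: like(1) + four(1) + song(1) = 3 ✓
Line 3: frail(1) + reed(1) + come(1) + like(1) + vine(1) = 5 ✓

Yes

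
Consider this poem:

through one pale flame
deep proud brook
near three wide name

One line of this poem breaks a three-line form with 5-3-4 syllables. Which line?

Line 1

Line 1: through (1), one (1), pale (1), flame (1) → 4 (expected 5)
Line 2: deep (1), proud (1), brook (1) → 3 ✓
Line 3: near (1), three (1), wide (1), name (1) → 4 ✓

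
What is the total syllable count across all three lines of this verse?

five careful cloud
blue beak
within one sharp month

11

Line 1: "five careful cloud": 1+2+1 = 4
Line 2: "blue beak": 1+1 = 2
Line 3: "within one sharp month": 2+1+1+1 = 5
Total: 4 + 2 + 5 = 11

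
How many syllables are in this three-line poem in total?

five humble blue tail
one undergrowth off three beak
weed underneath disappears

19

Line 1: five(1) + humble(2) + blue(1) + tail(1) = 5
Line 2: one(1) + undergrowth(3) + off(1) + three(1) + beak(1) = 7
Line 3: weed(1) + underneath(3) + disappears(3) = 7
Total: 5 + 7 + 7 = 19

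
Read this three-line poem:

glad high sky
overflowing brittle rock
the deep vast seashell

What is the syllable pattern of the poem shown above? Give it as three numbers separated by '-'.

Line 1: glad (1), high (1), sky (1) → 3
Line 2: overflowing (4), brittle (2), rock (1) → 7
Line 3: the (1), deep (1), vast (1), seashell (2) → 5

3-7-5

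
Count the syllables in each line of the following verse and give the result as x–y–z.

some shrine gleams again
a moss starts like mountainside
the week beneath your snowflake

Line 1: "some shrine gleams again": 1+1+1+2 = 5
Line 2: "a moss starts like mountainside": 1+1+1+1+3 = 7
Line 3: "the week beneath your snowflake": 1+1+2+1+2 = 7

5–7–7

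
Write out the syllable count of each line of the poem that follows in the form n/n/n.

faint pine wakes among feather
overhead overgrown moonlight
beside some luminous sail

Line 1: faint(1) + pine(1) + wakes(1) + among(2) + feather(2) = 7
Line 2: overhead(3) + overgrown(3) + moonlight(2) = 8
Line 3: beside(2) + some(1) + luminous(3) + sail(1) = 7

7/8/7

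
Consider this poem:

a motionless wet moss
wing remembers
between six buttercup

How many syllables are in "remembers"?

"remembers" has 3 syllables.

3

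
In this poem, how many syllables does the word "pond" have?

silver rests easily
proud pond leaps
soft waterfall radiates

1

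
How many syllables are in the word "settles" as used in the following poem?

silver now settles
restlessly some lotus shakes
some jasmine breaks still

2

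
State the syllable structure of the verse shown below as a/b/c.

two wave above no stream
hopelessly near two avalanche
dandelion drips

6/8/5

Line 1: two(1) + wave(1) + above(2) + no(1) + stream(1) = 6
Line 2: hopelessly(3) + near(1) + two(1) + avalanche(3) = 8
Line 3: dandelion(4) + drips(1) = 5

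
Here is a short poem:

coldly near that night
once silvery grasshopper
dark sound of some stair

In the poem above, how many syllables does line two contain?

Line two: once(1) + silvery(3) + grasshopper(3) = 7

7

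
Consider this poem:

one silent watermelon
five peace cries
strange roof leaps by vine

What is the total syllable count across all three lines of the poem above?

15

Line 1: "one silent watermelon": 1+2+4 = 7
Line 2: "five peace cries": 1+1+1 = 3
Line 3: "strange roof leaps by vine": 1+1+1+1+1 = 5
Total: 7 + 3 + 5 = 15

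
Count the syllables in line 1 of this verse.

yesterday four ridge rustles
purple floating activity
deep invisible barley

7

Line 1: yesterday(3) + four(1) + ridge(1) + rustles(2) = 7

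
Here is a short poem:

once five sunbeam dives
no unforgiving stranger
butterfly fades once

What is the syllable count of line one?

Line one: once(1) + five(1) + sunbeam(2) + dives(1) = 5

5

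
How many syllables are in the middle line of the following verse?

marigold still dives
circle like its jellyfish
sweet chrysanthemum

The middle line: "circle like its jellyfish": 2+1+1+3 = 7

7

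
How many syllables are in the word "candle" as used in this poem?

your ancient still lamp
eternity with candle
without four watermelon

2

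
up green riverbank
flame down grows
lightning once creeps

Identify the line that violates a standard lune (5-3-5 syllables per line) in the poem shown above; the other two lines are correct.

Line 1: "up green riverbank": 1+1+3 = 5 ✓
Line 2: "flame down grows": 1+1+1 = 3 ✓
Line 3: "lightning once creeps": 2+1+1 = 4 (expected 5)

The third line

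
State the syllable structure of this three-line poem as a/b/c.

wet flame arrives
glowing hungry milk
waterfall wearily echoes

Line 1: "wet flame arrives": 1+1+2 = 4
Line 2: "glowing hungry milk": 2+2+1 = 5
Line 3: "waterfall wearily echoes": 3+3+2 = 8

4/5/8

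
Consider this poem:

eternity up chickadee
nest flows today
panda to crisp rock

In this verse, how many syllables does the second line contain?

4

The second line: nest(1) + flows(1) + today(2) = 4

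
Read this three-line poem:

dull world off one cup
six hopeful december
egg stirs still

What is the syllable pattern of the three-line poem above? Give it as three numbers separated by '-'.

5-6-3

Line 1: dull (1), world (1), off (1), one (1), cup (1) → 5
Line 2: six (1), hopeful (2), december (3) → 6
Line 3: egg (1), stirs (1), still (1) → 3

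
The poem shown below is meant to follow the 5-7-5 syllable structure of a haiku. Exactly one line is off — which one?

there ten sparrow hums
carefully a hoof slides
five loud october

Line 1: there(1) + ten(1) + sparrow(2) + hums(1) = 5 ✓
Line 2: carefully(3) + a(1) + hoof(1) + slides(1) = 6 (expected 7)
Line 3: five(1) + loud(1) + october(3) = 5 ✓

Line 2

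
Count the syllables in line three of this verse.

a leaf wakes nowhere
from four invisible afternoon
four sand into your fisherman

8

Line three: four(1) + sand(1) + into(2) + your(1) + fisherman(3) = 8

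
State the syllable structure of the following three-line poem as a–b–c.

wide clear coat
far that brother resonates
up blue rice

Line 1: wide (1), clear (1), coat (1) → 3
Line 2: far (1), that (1), brother (2), resonates (3) → 7
Line 3: up (1), blue (1), rice (1) → 3

3–7–3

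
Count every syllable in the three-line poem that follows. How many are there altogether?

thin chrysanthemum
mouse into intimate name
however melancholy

19

Line 1: "thin chrysanthemum": 1+4 = 5
Line 2: "mouse into intimate name": 1+2+3+1 = 7
Line 3: "however melancholy": 3+4 = 7
Total: 5 + 7 + 7 = 19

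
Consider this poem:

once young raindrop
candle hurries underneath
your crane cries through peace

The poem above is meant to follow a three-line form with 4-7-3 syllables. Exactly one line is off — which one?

Line 1: once (1), young (1), raindrop (2) → 4 ✓
Line 2: candle (2), hurries (2), underneath (3) → 7 ✓
Line 3: your (1), crane (1), cries (1), through (1), peace (1) → 5 (expected 3)

The third line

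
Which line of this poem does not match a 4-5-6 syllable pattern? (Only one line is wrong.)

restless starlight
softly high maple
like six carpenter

Line 3

Line 1: restless (2), starlight (2) → 4 ✓
Line 2: softly (2), high (1), maple (2) → 5 ✓
Line 3: like (1), six (1), carpenter (3) → 5 (expected 6)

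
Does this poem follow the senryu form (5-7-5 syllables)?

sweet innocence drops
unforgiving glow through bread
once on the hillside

Yes

Line 1: sweet(1) + innocence(3) + drops(1) = 5 ✓
Line 2: unforgiving(4) + glow(1) + through(1) + bread(1) = 7 ✓
Line 3: once(1) + on(1) + the(1) + hillside(2) = 5 ✓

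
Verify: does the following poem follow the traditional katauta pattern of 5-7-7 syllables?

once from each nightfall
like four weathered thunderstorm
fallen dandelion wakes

Yes

Line 1: once (1), from (1), each (1), nightfall (2) → 5 ✓
Line 2: like (1), four (1), weathered (2), thunderstorm (3) → 7 ✓
Line 3: fallen (2), dandelion (4), wakes (1) → 7 ✓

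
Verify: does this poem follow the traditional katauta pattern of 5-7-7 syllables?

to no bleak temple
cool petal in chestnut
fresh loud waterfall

No

Line 1: "to no bleak temple": 1+1+1+2 = 5 ✓
Line 2: "cool petal in chestnut": 1+2+1+2 = 6 (expected 7)
Line 3: "fresh loud waterfall": 1+1+3 = 5 (expected 7)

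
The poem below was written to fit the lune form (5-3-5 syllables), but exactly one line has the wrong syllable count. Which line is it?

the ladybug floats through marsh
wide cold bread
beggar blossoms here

The first line

Line 1: the(1) + ladybug(3) + floats(1) + through(1) + marsh(1) = 7 (expected 5)
Line 2: wide(1) + cold(1) + bread(1) = 3 ✓
Line 3: beggar(2) + blossoms(2) + here(1) = 5 ✓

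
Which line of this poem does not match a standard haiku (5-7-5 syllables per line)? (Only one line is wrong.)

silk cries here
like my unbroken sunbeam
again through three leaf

Line 1

Line 1: "silk cries here": 1+1+1 = 3 (expected 5)
Line 2: "like my unbroken sunbeam": 1+1+3+2 = 7 ✓
Line 3: "again through three leaf": 2+1+1+1 = 5 ✓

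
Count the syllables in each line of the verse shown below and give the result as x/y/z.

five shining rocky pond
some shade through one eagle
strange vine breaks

Line 1: five(1) + shining(2) + rocky(2) + pond(1) = 6
Line 2: some(1) + shade(1) + through(1) + one(1) + eagle(2) = 6
Line 3: strange(1) + vine(1) + breaks(1) = 3

6/6/3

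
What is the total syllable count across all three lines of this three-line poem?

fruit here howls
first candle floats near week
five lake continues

14

Line 1: fruit (1), here (1), howls (1) → 3
Line 2: first (1), candle (2), floats (1), near (1), week (1) → 6
Line 3: five (1), lake (1), continues (3) → 5
Total: 3 + 6 + 5 = 14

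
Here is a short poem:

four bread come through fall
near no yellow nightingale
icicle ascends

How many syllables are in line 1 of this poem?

5

Line 1: four (1), bread (1), come (1), through (1), fall (1) → 5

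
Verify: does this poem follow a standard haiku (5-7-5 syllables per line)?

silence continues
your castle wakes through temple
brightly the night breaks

Line 1: "silence continues": 2+3 = 5 ✓
Line 2: "your castle wakes through temple": 1+2+1+1+2 = 7 ✓
Line 3: "brightly the night breaks": 2+1+1+1 = 5 ✓

Yes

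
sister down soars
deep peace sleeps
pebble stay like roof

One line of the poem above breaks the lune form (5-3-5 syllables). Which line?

Line 1: sister (2), down (1), soars (1) → 4 (expected 5)
Line 2: deep (1), peace (1), sleeps (1) → 3 ✓
Line 3: pebble (2), stay (1), like (1), roof (1) → 5 ✓

Line 1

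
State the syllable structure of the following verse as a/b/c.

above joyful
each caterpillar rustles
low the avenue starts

Line 1: above (2), joyful (2) → 4
Line 2: each (1), caterpillar (4), rustles (2) → 7
Line 3: low (1), the (1), avenue (3), starts (1) → 6

4/7/6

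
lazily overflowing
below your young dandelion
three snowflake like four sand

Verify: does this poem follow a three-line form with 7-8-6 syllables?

Line 1: lazily (3), overflowing (4) → 7 ✓
Line 2: below (2), your (1), young (1), dandelion (4) → 8 ✓
Line 3: three (1), snowflake (2), like (1), four (1), sand (1) → 6 ✓

Yes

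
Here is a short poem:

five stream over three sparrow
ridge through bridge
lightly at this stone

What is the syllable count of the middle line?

The middle line: ridge (1), through (1), bridge (1) → 3

3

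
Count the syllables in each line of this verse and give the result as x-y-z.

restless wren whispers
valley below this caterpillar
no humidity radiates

5-9-8

Line 1: restless (2), wren (1), whispers (2) → 5
Line 2: valley (2), below (2), this (1), caterpillar (4) → 9
Line 3: no (1), humidity (4), radiates (3) → 8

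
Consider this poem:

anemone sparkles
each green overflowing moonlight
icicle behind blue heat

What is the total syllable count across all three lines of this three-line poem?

21

Line 1: anemone (4), sparkles (2) → 6
Line 2: each (1), green (1), overflowing (4), moonlight (2) → 8
Line 3: icicle (3), behind (2), blue (1), heat (1) → 7
Total: 6 + 8 + 7 = 21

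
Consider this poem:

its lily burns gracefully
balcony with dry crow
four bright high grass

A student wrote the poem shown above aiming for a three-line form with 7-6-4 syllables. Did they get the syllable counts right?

Line 1: "its lily burns gracefully": 1+2+1+3 = 7 ✓
Line 2: "balcony with dry crow": 3+1+1+1 = 6 ✓
Line 3: "four bright high grass": 1+1+1+1 = 4 ✓

Yes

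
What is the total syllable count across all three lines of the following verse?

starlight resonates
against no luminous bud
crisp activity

Line 1: starlight (2), resonates (3) → 5
Line 2: against (2), no (1), luminous (3), bud (1) → 7
Line 3: crisp (1), activity (4) → 5
Total: 5 + 7 + 5 = 17

17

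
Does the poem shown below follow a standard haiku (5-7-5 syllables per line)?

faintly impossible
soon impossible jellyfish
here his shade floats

Line 1: faintly(2) + impossible(4) = 6 (expected 5)
Line 2: soon(1) + impossible(4) + jellyfish(3) = 8 (expected 7)
Line 3: here(1) + his(1) + shade(1) + floats(1) = 4 (expected 5)

No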